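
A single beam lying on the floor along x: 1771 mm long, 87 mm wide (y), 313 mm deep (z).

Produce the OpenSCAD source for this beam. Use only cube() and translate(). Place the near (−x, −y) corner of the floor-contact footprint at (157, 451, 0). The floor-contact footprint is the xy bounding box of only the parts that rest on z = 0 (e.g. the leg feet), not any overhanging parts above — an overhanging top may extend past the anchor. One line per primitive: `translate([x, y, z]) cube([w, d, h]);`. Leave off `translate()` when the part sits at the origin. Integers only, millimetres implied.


translate([157, 451, 0]) cube([1771, 87, 313]);


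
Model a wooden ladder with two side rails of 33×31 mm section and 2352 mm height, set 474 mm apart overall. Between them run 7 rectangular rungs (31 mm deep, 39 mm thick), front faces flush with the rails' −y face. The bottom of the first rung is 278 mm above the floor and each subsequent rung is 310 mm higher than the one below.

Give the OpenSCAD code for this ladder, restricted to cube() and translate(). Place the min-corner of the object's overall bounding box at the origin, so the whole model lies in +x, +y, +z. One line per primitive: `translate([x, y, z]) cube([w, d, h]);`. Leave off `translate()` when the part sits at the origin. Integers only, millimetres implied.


// rung span = 474 - 2*33 = 408
// rung[k] z = 278 + k*310
cube([33, 31, 2352]);
translate([441, 0, 0]) cube([33, 31, 2352]);
translate([33, 0, 278]) cube([408, 31, 39]);
translate([33, 0, 588]) cube([408, 31, 39]);
translate([33, 0, 898]) cube([408, 31, 39]);
translate([33, 0, 1208]) cube([408, 31, 39]);
translate([33, 0, 1518]) cube([408, 31, 39]);
translate([33, 0, 1828]) cube([408, 31, 39]);
translate([33, 0, 2138]) cube([408, 31, 39]);


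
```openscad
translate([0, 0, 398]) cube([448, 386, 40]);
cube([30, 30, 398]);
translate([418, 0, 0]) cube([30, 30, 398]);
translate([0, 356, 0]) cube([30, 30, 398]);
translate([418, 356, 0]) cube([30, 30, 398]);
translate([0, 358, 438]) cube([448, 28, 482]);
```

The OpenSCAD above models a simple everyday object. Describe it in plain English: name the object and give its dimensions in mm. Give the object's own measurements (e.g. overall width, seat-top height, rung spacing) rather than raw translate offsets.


A chair. The seat is a 448×386×40 mm slab with its top at z = 438 mm, on four 30×30 mm corner legs (flush with the seat edges, standing on z = 0). A flat backrest 28 mm thick, 482 mm tall, spans the full seat width and rises from the seat top along its +y edge, rear face flush with the rear of the seat.


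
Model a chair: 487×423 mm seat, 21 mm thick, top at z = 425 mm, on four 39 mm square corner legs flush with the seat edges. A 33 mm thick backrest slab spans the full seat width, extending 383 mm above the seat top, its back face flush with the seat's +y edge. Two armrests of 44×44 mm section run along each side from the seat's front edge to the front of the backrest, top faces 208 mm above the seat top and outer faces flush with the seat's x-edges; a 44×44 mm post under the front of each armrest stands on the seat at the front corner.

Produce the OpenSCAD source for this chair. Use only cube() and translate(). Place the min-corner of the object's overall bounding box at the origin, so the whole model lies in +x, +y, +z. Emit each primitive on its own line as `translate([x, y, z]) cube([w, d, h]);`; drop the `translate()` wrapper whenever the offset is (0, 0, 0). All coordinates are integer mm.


translate([0, 0, 404]) cube([487, 423, 21]);
cube([39, 39, 404]);
translate([448, 0, 0]) cube([39, 39, 404]);
translate([0, 384, 0]) cube([39, 39, 404]);
translate([448, 384, 0]) cube([39, 39, 404]);
translate([0, 390, 425]) cube([487, 33, 383]);
translate([0, 0, 589]) cube([44, 390, 44]);
translate([443, 0, 589]) cube([44, 390, 44]);
translate([0, 0, 425]) cube([44, 44, 164]);
translate([443, 0, 425]) cube([44, 44, 164]);


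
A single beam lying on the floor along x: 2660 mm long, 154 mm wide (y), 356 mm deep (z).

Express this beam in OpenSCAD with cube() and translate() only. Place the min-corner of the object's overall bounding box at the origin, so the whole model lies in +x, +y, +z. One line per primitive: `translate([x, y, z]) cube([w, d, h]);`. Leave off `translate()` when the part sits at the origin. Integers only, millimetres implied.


cube([2660, 154, 356]);


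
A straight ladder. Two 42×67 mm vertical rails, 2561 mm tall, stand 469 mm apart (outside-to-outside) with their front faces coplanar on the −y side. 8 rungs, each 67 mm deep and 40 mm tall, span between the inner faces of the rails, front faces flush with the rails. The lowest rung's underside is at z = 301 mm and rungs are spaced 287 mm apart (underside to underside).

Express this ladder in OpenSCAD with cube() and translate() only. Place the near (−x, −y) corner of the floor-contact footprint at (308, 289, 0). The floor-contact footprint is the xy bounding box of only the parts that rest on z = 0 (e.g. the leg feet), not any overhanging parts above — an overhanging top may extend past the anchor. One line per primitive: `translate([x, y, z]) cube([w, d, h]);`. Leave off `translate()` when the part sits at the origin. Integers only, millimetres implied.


// rung span = 469 - 2*42 = 385
// rung[k] z = 301 + k*287
translate([308, 289, 0]) cube([42, 67, 2561]);
translate([735, 289, 0]) cube([42, 67, 2561]);
translate([350, 289, 301]) cube([385, 67, 40]);
translate([350, 289, 588]) cube([385, 67, 40]);
translate([350, 289, 875]) cube([385, 67, 40]);
translate([350, 289, 1162]) cube([385, 67, 40]);
translate([350, 289, 1449]) cube([385, 67, 40]);
translate([350, 289, 1736]) cube([385, 67, 40]);
translate([350, 289, 2023]) cube([385, 67, 40]);
translate([350, 289, 2310]) cube([385, 67, 40]);


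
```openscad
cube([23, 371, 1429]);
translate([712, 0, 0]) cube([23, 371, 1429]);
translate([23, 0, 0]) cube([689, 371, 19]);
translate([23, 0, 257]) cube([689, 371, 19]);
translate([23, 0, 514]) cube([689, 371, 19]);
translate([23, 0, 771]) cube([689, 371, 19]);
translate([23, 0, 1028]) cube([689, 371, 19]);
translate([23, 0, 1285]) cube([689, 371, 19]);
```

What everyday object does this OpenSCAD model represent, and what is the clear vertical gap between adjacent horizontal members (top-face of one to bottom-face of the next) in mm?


A bookshelf. The clear shelf gap is 238 mm.

Two tall side panels with 6 horizontal boards between them — a bookshelf. The first two shelf undersides are at z = 0 and z = 257; with shelf thickness 19, the clear gap is 257 − 0 − 19 = 238 mm.


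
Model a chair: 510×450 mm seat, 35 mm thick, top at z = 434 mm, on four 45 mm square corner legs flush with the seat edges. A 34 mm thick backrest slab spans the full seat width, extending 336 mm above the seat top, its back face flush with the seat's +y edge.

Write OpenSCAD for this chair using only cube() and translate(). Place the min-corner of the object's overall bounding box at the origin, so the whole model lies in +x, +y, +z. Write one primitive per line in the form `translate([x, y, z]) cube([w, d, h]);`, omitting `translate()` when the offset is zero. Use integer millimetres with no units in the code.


translate([0, 0, 399]) cube([510, 450, 35]);
cube([45, 45, 399]);
translate([465, 0, 0]) cube([45, 45, 399]);
translate([0, 405, 0]) cube([45, 45, 399]);
translate([465, 405, 0]) cube([45, 45, 399]);
translate([0, 416, 434]) cube([510, 34, 336]);


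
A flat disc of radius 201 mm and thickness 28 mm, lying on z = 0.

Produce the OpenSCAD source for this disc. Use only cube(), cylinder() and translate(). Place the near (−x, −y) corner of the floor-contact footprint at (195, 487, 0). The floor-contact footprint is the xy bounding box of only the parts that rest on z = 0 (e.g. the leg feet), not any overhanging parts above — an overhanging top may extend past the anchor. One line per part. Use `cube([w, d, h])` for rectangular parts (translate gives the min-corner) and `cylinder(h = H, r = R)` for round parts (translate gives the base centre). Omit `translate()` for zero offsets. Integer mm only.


translate([396, 688, 0]) cylinder(h = 28, r = 201);


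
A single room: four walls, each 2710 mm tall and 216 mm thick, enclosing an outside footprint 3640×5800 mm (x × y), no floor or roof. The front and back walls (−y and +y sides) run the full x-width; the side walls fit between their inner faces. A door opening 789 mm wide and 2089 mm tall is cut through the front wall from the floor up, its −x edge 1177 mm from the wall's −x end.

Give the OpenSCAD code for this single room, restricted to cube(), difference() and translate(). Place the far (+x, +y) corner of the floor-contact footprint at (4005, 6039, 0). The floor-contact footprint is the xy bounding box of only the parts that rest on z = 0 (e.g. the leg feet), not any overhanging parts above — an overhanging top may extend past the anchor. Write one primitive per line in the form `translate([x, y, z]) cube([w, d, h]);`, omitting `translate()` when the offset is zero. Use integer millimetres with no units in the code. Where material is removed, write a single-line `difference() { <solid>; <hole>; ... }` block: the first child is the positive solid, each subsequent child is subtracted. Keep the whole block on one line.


difference() { translate([365, 239, 0]) cube([3640, 216, 2710]); translate([1542, 239, 0]) cube([789, 216, 2089]); }
translate([365, 5823, 0]) cube([3640, 216, 2710]);
translate([365, 455, 0]) cube([216, 5368, 2710]);
translate([3789, 455, 0]) cube([216, 5368, 2710]);


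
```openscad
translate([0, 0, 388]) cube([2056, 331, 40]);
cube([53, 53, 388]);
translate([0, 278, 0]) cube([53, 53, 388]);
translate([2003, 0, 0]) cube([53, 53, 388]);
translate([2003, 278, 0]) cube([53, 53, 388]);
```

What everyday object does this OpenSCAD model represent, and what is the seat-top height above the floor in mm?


A bench. The seat-top height is 428 mm.

A long slab on four corner posts — a bench. The slab sits at z = 388 with thickness 40, so the top is 388 + 40 = 428 mm.


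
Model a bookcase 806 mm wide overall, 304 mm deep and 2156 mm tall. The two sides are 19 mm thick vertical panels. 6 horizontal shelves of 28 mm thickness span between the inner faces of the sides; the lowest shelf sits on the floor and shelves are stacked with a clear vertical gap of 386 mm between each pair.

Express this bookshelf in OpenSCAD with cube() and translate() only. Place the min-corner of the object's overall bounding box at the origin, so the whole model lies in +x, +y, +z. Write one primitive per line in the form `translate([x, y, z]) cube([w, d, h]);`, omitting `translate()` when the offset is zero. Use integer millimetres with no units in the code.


cube([19, 304, 2156]);
translate([787, 0, 0]) cube([19, 304, 2156]);
translate([19, 0, 0]) cube([768, 304, 28]);
translate([19, 0, 414]) cube([768, 304, 28]);
translate([19, 0, 828]) cube([768, 304, 28]);
translate([19, 0, 1242]) cube([768, 304, 28]);
translate([19, 0, 1656]) cube([768, 304, 28]);
translate([19, 0, 2070]) cube([768, 304, 28]);


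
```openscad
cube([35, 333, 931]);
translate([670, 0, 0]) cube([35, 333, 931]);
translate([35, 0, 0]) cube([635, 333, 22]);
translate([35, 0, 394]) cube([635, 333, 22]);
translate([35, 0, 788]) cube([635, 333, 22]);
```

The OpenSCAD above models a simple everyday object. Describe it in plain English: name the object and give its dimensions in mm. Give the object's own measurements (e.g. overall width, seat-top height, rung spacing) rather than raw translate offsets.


An open bookshelf. Two side panels, each 35 mm thick, 333 mm deep and 931 mm tall, stand 705 mm apart (outside-to-outside). Between them sit 3 shelves, each 22 mm thick and 333 mm deep, spanning the full gap between the sides. The bottom shelf rests on the floor (its underside at z = 0) and the clear gap between one shelf's top and the next shelf's underside is 372 mm.


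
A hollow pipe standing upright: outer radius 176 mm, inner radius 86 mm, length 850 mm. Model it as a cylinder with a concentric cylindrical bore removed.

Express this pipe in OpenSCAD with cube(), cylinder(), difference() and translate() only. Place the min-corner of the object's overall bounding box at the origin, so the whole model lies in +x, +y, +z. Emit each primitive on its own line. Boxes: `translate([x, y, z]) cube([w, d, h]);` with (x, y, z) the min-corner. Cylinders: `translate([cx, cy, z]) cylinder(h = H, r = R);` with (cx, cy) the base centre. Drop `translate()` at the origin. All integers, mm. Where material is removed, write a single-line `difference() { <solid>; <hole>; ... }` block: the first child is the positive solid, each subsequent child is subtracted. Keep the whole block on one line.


difference() { translate([176, 176, 0]) cylinder(h = 850, r = 176); translate([176, 176, 0]) cylinder(h = 850, r = 86); }


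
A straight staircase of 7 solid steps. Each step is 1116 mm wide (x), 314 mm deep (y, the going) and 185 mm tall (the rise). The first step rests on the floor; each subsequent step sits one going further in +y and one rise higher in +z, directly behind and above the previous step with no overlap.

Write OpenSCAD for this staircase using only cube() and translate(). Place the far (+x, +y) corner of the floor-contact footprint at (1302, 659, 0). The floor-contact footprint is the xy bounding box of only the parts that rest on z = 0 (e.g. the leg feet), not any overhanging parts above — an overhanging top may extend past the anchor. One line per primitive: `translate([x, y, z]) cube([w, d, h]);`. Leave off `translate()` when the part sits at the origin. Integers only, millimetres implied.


translate([186, 345, 0]) cube([1116, 314, 185]);
translate([186, 659, 185]) cube([1116, 314, 185]);
translate([186, 973, 370]) cube([1116, 314, 185]);
translate([186, 1287, 555]) cube([1116, 314, 185]);
translate([186, 1601, 740]) cube([1116, 314, 185]);
translate([186, 1915, 925]) cube([1116, 314, 185]);
translate([186, 2229, 1110]) cube([1116, 314, 185]);


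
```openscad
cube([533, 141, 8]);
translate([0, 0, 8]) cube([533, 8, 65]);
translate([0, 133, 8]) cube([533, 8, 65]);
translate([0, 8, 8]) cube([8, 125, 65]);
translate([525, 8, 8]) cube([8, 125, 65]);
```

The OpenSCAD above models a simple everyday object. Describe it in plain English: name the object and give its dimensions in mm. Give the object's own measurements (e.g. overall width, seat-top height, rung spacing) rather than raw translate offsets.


An open-topped rectangular box: outside dimensions 533×141×73 mm, with a uniform wall and base thickness of 8 mm. The base is a full 533×141 slab on the floor; four walls sit on top of the base. The front and back walls (the −y and +y sides) span the full width; the two side walls fit between them.


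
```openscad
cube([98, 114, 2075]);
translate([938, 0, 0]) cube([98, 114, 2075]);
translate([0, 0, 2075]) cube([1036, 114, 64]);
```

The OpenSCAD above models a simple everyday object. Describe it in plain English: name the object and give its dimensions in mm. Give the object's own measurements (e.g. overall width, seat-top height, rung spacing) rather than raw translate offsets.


A door frame. The clear opening is 840 mm wide and 2075 mm high. Two 98 mm wide jambs, 114 mm deep, stand either side of the opening from the floor to the top of the opening. A 64 mm thick head sits across the top of both jambs, spanning the full outside width of the frame.


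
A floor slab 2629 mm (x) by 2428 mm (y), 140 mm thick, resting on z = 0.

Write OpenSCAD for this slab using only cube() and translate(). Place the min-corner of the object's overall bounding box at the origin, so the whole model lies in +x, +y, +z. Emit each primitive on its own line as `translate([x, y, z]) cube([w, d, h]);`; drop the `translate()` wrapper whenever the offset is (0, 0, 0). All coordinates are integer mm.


cube([2629, 2428, 140]);


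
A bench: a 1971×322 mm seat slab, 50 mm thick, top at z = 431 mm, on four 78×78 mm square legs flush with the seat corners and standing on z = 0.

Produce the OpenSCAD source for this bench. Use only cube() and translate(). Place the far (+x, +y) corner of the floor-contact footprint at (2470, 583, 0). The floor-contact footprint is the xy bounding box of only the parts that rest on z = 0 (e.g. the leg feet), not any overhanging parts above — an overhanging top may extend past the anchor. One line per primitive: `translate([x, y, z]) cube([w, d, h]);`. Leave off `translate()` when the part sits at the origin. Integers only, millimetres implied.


translate([499, 261, 381]) cube([1971, 322, 50]);
translate([499, 261, 0]) cube([78, 78, 381]);
translate([499, 505, 0]) cube([78, 78, 381]);
translate([2392, 261, 0]) cube([78, 78, 381]);
translate([2392, 505, 0]) cube([78, 78, 381]);


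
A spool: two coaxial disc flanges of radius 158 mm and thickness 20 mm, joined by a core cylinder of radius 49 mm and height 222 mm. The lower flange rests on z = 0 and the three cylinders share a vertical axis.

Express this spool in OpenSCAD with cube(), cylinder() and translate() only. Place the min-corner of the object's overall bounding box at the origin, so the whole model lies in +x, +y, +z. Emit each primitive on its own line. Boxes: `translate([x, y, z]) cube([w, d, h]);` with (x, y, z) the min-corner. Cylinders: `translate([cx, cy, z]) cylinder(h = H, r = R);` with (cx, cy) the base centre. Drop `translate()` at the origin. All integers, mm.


translate([158, 158, 0]) cylinder(h = 20, r = 158);
translate([158, 158, 20]) cylinder(h = 222, r = 49);
translate([158, 158, 242]) cylinder(h = 20, r = 158);


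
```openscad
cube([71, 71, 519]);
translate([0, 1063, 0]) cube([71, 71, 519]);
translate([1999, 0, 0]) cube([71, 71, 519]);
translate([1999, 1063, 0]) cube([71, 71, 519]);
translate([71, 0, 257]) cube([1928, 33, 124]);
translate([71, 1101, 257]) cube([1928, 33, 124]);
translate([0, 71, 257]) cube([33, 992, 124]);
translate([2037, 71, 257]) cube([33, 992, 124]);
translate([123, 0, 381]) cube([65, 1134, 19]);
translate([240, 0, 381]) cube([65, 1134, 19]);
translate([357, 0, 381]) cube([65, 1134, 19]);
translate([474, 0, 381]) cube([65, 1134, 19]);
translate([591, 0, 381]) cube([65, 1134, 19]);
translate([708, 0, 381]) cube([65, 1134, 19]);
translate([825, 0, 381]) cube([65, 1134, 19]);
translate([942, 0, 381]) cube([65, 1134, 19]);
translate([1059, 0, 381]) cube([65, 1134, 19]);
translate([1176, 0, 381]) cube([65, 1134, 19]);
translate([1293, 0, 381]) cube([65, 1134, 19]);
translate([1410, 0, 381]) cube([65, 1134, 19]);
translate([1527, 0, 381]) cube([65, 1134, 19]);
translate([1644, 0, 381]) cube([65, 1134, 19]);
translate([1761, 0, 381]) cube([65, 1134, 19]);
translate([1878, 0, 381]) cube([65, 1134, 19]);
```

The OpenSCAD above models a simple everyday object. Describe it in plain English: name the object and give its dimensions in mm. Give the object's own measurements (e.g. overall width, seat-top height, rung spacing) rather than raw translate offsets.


A bed frame 2070 mm long (x) by 1134 mm wide (y). Four 71×71 mm corner posts, 519 mm tall, at the corners of the footprint. Four rails of 33 mm thickness and 124 mm height run between adjacent posts with their undersides at z = 257 mm, their outer faces flush with the outside of the frame (the two x-running rails run between the posts' inner faces; the two y-running rails run between the posts' inner faces). 16 slats, each 65 mm wide (x) and 19 mm thick, lie across the top of the two x-running rails, running the full 1134 mm width of the frame in y; along x they sit between the end posts with a 52 mm gap after the −x posts and between neighbouring slats, leaving 56 mm before the +x posts.


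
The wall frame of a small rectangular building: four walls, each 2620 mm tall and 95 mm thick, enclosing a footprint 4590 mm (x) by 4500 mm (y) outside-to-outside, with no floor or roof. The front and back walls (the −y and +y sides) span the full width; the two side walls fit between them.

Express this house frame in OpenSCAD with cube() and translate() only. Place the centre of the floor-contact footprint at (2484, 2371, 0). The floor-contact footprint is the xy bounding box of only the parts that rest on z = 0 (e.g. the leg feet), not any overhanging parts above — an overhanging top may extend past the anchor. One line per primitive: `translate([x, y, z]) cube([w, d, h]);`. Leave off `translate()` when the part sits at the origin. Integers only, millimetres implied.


translate([189, 121, 0]) cube([4590, 95, 2620]);
translate([189, 4526, 0]) cube([4590, 95, 2620]);
translate([189, 216, 0]) cube([95, 4310, 2620]);
translate([4684, 216, 0]) cube([95, 4310, 2620]);


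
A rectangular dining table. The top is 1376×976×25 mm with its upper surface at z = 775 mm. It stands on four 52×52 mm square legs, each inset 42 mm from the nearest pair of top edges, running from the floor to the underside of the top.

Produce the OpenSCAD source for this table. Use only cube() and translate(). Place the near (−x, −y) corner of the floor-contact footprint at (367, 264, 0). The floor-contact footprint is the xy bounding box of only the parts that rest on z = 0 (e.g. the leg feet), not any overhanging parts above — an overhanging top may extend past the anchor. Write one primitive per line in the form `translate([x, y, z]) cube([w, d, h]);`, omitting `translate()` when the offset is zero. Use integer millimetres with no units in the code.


// leg_h = 775 - 25 = 750
translate([325, 222, 750]) cube([1376, 976, 25]);
translate([367, 264, 0]) cube([52, 52, 750]);
translate([1607, 264, 0]) cube([52, 52, 750]);
translate([367, 1104, 0]) cube([52, 52, 750]);
translate([1607, 1104, 0]) cube([52, 52, 750]);


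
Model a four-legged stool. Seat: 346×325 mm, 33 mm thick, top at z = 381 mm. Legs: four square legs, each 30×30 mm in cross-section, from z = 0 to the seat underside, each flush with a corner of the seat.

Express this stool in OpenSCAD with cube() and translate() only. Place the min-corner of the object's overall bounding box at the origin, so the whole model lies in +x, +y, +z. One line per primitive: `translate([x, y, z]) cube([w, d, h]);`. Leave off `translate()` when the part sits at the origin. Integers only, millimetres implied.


translate([0, 0, 348]) cube([346, 325, 33]);
cube([30, 30, 348]);
translate([316, 0, 0]) cube([30, 30, 348]);
translate([0, 295, 0]) cube([30, 30, 348]);
translate([316, 295, 0]) cube([30, 30, 348]);


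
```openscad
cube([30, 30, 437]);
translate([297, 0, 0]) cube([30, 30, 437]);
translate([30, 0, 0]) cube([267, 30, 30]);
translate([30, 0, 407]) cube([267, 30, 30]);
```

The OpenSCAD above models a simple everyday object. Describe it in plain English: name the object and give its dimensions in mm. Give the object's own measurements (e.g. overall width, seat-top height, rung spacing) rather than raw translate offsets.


A rectangular picture frame lying in the x–z plane (depth along y). The opening is 267 mm wide (x) by 377 mm tall (z), surrounded by a border 30 mm wide on all four sides. The frame is 30 mm deep and is made of two full-height vertical stiles with two horizontal rails fitted between them.


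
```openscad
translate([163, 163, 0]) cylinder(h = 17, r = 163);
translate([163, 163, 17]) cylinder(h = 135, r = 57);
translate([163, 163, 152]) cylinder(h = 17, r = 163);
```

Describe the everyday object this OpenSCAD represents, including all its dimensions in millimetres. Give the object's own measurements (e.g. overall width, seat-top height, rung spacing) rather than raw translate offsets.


A spool: two coaxial disc flanges of radius 163 mm and thickness 17 mm, joined by a core cylinder of radius 57 mm and height 135 mm. The lower flange rests on z = 0 and the three cylinders share a vertical axis.


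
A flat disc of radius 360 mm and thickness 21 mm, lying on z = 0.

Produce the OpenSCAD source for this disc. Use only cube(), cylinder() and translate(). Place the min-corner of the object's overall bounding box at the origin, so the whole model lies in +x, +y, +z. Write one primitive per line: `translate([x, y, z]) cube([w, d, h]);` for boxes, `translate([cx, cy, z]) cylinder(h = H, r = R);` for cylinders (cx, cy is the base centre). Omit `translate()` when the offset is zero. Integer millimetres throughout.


translate([360, 360, 0]) cylinder(h = 21, r = 360);


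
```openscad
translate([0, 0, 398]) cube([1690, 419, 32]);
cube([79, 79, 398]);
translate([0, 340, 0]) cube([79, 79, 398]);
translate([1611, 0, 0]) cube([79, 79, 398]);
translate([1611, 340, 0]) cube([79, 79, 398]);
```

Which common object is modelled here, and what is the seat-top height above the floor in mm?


A bench. The seat-top height is 430 mm.

A long slab on four corner posts — a bench. The slab sits at z = 398 with thickness 32, so the top is 398 + 32 = 430 mm.


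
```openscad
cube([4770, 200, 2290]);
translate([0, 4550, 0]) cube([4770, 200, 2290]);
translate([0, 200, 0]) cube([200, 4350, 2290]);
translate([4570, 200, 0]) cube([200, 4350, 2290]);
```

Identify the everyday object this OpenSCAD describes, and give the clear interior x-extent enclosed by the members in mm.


A house (or room) frame. The interior width is 4370 mm.

Four 2290 mm walls enclosing a rectangle with no floor or roof — a room or house frame. Outside width is 4770 mm and wall thickness is 200 mm, so the interior width is 4770 − 2 × 200 = 4370 mm.


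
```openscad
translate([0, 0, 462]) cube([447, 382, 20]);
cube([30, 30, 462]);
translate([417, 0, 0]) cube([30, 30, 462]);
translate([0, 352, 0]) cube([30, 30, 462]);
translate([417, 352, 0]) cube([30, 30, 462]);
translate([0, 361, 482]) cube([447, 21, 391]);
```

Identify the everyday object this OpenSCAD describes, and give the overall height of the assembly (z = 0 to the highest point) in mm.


A chair. The overall height is 873 mm.

A slab on four corner posts with a tall panel at the back — a chair. The seat slab sits at z = 462 with thickness 20, and the 391 mm backrest starts at the seat top, so the overall height is 462 + 20 + 391 = 873 mm.


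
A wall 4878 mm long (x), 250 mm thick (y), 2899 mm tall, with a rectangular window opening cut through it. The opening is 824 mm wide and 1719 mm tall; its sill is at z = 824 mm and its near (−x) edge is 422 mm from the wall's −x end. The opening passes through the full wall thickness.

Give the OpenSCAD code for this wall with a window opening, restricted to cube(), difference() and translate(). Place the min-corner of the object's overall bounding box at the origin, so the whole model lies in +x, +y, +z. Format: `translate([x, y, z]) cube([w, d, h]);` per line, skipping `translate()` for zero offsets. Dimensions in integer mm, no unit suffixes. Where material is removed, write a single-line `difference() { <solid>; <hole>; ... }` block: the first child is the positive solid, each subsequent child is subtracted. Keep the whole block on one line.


difference() { cube([4878, 250, 2899]); translate([422, 0, 824]) cube([824, 250, 1719]); }


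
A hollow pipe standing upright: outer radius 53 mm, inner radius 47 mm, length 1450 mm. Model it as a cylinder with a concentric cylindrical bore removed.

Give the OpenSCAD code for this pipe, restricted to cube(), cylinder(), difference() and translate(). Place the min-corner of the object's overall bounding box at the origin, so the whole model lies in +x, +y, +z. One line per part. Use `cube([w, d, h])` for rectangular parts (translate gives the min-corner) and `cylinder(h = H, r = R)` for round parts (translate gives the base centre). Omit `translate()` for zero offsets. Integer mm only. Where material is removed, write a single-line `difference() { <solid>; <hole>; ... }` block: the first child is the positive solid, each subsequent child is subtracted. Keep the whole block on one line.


difference() { translate([53, 53, 0]) cylinder(h = 1450, r = 53); translate([53, 53, 0]) cylinder(h = 1450, r = 47); }


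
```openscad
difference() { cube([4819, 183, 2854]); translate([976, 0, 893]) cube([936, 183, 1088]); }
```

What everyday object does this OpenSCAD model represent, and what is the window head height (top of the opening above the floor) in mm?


A wall with a window opening. The window head height is 1981 mm.

A wall with a rectangular opening subtracted — a window. Sill at z = 893, opening 1088 mm tall, so the head is at 893 + 1088 = 1981 mm.


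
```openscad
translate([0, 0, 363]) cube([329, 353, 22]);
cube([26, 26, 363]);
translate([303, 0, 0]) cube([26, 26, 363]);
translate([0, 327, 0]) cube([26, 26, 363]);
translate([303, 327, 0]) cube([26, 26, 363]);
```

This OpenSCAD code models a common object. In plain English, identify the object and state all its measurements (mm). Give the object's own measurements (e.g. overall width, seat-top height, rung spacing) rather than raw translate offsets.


A four-legged stool. The seat is a 329×353×22 mm slab whose top surface is at z = 385 mm; four square legs, each 26×26 mm in cross-section, run from the floor (z = 0) to the underside of the seat, each flush with a corner of the seat.


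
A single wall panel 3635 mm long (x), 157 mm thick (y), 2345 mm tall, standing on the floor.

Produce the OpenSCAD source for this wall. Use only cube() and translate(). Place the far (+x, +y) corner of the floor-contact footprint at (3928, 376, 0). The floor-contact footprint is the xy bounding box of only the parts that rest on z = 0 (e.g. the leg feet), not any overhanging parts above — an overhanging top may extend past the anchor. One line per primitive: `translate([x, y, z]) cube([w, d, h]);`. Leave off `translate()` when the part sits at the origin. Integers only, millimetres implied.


translate([293, 219, 0]) cube([3635, 157, 2345]);


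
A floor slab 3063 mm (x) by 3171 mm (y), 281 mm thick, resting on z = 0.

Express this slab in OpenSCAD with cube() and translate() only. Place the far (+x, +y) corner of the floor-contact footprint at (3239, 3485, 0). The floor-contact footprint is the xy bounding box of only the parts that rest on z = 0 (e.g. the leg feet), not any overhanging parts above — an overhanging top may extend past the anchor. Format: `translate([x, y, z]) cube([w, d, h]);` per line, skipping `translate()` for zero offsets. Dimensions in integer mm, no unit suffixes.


translate([176, 314, 0]) cube([3063, 3171, 281]);


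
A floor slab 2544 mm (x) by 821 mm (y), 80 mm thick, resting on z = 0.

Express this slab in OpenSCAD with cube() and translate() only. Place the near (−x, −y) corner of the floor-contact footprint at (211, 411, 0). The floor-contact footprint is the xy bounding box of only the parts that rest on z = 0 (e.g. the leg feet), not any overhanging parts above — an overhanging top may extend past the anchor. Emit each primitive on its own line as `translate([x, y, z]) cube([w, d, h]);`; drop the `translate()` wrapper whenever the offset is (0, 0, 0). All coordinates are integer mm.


translate([211, 411, 0]) cube([2544, 821, 80]);


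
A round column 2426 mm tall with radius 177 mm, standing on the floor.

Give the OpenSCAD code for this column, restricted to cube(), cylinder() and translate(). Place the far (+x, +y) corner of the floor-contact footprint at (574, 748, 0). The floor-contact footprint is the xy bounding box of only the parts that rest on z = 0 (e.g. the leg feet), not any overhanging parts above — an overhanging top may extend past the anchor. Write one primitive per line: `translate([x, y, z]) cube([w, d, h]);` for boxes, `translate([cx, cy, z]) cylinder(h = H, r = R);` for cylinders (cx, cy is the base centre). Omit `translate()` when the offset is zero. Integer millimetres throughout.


translate([397, 571, 0]) cylinder(h = 2426, r = 177);


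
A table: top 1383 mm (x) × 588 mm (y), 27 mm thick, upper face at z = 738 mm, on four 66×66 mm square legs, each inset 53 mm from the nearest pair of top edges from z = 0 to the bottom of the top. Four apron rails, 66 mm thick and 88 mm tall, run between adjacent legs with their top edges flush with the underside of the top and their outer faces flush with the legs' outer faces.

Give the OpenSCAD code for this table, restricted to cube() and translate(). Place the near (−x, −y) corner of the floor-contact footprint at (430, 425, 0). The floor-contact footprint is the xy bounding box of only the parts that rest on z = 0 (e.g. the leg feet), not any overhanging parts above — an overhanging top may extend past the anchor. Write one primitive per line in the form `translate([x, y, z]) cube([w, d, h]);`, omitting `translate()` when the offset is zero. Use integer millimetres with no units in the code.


translate([377, 372, 711]) cube([1383, 588, 27]);
translate([430, 425, 0]) cube([66, 66, 711]);
translate([1641, 425, 0]) cube([66, 66, 711]);
translate([430, 841, 0]) cube([66, 66, 711]);
translate([1641, 841, 0]) cube([66, 66, 711]);
translate([496, 425, 623]) cube([1145, 66, 88]);
translate([496, 841, 623]) cube([1145, 66, 88]);
translate([430, 491, 623]) cube([66, 350, 88]);
translate([1641, 491, 623]) cube([66, 350, 88]);


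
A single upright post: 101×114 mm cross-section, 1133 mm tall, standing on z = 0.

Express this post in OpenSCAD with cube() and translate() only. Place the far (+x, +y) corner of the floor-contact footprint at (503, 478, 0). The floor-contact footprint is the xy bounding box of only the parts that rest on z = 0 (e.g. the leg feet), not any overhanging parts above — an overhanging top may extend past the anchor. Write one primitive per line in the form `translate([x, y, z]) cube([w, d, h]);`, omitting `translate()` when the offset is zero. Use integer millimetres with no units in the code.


translate([402, 364, 0]) cube([101, 114, 1133]);


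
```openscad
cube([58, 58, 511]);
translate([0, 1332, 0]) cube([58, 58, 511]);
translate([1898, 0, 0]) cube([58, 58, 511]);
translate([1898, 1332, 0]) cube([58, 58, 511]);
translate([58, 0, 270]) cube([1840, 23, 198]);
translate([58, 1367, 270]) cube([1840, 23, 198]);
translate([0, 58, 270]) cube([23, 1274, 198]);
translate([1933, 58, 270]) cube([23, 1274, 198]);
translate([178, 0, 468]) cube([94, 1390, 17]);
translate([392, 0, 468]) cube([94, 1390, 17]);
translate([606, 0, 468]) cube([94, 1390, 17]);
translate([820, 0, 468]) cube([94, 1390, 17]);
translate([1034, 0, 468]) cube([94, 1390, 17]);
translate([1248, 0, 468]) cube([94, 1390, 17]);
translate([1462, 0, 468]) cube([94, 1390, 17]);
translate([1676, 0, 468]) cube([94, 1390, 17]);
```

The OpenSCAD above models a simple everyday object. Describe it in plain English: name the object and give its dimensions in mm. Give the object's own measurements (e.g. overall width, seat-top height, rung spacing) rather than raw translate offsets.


A bed frame 1956 mm long (x) by 1390 mm wide (y). Four 58×58 mm corner posts, 511 mm tall, at the corners of the footprint. Four rails of 23 mm thickness and 198 mm height run between adjacent posts with their undersides at z = 270 mm, their outer faces flush with the outside of the frame (the two x-running rails run between the posts' inner faces; the two y-running rails run between the posts' inner faces). 8 slats, each 94 mm wide (x) and 17 mm thick, lie across the top of the two x-running rails, running the full 1390 mm width of the frame in y; along x they sit between the end posts with a 120 mm gap after the −x posts and between neighbouring slats, leaving 128 mm before the +x posts.


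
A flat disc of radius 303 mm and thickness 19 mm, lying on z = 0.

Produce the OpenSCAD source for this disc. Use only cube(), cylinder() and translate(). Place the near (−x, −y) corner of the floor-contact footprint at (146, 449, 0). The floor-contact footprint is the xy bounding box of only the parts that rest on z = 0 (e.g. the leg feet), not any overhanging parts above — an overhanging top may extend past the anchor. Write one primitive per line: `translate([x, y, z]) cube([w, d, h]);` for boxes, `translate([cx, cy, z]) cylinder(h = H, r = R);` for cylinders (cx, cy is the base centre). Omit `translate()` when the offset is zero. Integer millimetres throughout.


translate([449, 752, 0]) cylinder(h = 19, r = 303);


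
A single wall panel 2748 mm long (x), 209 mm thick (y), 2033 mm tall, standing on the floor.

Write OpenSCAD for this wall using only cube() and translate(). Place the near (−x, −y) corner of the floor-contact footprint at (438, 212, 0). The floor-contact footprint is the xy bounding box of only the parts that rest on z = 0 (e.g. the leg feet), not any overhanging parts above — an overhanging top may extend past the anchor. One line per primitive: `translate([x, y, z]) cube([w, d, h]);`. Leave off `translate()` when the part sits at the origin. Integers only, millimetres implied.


translate([438, 212, 0]) cube([2748, 209, 2033]);


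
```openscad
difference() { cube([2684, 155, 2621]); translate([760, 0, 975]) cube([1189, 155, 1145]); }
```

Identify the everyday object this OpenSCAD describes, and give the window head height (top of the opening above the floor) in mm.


A wall with a window opening. The window head height is 2120 mm.

A wall with a rectangular opening subtracted — a window. Sill at z = 975, opening 1145 mm tall, so the head is at 975 + 1145 = 2120 mm.


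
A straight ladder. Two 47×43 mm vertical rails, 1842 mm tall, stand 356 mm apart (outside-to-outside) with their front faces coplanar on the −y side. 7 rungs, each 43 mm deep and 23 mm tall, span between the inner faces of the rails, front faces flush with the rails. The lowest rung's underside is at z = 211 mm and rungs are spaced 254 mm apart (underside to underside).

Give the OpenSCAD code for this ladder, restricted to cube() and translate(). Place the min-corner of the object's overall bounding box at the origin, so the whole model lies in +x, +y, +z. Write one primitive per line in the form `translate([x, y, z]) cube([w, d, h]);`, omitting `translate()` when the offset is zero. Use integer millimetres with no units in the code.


// rung span = 356 - 2*47 = 262
// rung[k] z = 211 + k*254
cube([47, 43, 1842]);
translate([309, 0, 0]) cube([47, 43, 1842]);
translate([47, 0, 211]) cube([262, 43, 23]);
translate([47, 0, 465]) cube([262, 43, 23]);
translate([47, 0, 719]) cube([262, 43, 23]);
translate([47, 0, 973]) cube([262, 43, 23]);
translate([47, 0, 1227]) cube([262, 43, 23]);
translate([47, 0, 1481]) cube([262, 43, 23]);
translate([47, 0, 1735]) cube([262, 43, 23]);


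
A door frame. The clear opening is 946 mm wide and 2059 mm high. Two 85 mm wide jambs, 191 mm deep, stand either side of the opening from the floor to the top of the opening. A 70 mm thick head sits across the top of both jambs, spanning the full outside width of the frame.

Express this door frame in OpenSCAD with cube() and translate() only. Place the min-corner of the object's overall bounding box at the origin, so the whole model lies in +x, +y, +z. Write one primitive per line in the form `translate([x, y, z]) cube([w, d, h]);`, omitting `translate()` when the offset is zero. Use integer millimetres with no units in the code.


cube([85, 191, 2059]);
translate([1031, 0, 0]) cube([85, 191, 2059]);
translate([0, 0, 2059]) cube([1116, 191, 70]);


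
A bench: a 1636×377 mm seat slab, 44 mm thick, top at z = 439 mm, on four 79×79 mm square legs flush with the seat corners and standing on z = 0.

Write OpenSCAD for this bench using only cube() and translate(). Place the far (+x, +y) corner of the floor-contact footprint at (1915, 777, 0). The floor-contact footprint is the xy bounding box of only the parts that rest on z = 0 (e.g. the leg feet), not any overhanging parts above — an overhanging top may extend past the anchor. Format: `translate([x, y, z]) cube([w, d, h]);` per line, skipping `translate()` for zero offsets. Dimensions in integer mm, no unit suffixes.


translate([279, 400, 395]) cube([1636, 377, 44]);
translate([279, 400, 0]) cube([79, 79, 395]);
translate([279, 698, 0]) cube([79, 79, 395]);
translate([1836, 400, 0]) cube([79, 79, 395]);
translate([1836, 698, 0]) cube([79, 79, 395]);
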